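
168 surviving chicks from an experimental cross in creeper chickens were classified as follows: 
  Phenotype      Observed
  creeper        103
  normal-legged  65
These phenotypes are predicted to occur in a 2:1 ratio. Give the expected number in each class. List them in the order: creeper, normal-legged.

112, 56

Total ratio parts = 3. Expected numbers out of 168:
  creeper: 168 × 2/3 = 112
  normal-legged: 168 × 1/3 = 56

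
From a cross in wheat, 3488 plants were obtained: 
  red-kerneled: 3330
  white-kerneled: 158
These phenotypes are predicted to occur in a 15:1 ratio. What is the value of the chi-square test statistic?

17.615

Under the 15:1 hypothesis (Σ ratio = 16, N = 3488):
  red-kerneled: 3488 × 15/16 = 3270
  white-kerneled: 3488 × 1/16 = 218
χ² = Σ (O − E)² / E
  red-kerneled: (3330 − 3270)² / 3270 = 1.1009
  white-kerneled: (158 − 218)² / 218 = 16.5138
χ² = 1.1009 + 16.5138 = 17.6147 ≈ 17.615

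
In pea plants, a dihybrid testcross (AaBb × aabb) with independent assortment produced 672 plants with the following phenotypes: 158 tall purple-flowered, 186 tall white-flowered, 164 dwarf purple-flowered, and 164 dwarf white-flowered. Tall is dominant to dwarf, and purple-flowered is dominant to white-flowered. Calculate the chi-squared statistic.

A dihybrid testcross with independent assortment gives a 1:1:1:1 ratio.
Under the 1:1:1:1 hypothesis (Σ ratio = 4, N = 672):
  tall purple-flowered: 672 × 1/4 = 168
  tall white-flowered: 672 × 1/4 = 168
  dwarf purple-flowered: 672 × 1/4 = 168
  dwarf white-flowered: 672 × 1/4 = 168
χ² = Σ (O − E)² / E
  tall purple-flowered: (158 − 168)² / 168 = 0.5952
  tall white-flowered: (186 − 168)² / 168 = 1.9286
  dwarf purple-flowered: (164 − 168)² / 168 = 0.0952
  dwarf white-flowered: (164 − 168)² / 168 = 0.0952
χ² = 0.5952 + 1.9286 + 0.0952 + 0.0952 = 2.7142 ≈ 2.714

2.714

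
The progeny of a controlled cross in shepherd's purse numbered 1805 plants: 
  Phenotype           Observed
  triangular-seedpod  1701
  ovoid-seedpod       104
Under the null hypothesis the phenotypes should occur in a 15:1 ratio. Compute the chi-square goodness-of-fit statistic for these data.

The 15:1 ratio has 16 parts, so with N = 1805 the expected counts are:
  triangular-seedpod: 1805 × 15/16 = 1692.1875
  ovoid-seedpod: 1805 × 1/16 = 112.8125
χ² = Σ (O − E)² / E
  triangular-seedpod: (1701 − 1692.1875)² / 1692.1875 = 0.0459
  ovoid-seedpod: (104 − 112.8125)² / 112.8125 = 0.6884
χ² = 0.0459 + 0.6884 = 0.7343 ≈ 0.734

0.734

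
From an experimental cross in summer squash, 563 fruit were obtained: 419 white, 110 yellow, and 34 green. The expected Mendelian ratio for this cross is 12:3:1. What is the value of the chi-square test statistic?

Expected counts for N = 563 under a 12:3:1 ratio (total parts = 16):
  white: 563 × 12/16 = 422.25
  yellow: 563 × 3/16 = 105.5625
  green: 563 × 1/16 = 35.1875
χ² = Σ (O − E)² / E
  white: (419 − 422.25)² / 422.25 = 0.0250
  yellow: (110 − 105.5625)² / 105.5625 = 0.1865
  green: (34 − 35.1875)² / 35.1875 = 0.0401
χ² = 0.0250 + 0.1865 + 0.0401 = 0.2516 ≈ 0.252

0.252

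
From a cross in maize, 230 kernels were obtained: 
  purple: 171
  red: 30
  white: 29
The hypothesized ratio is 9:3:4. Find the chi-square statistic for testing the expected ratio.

31.513

Expected counts for N = 230 under a 9:3:4 ratio (total parts = 16):
  purple: 230 × 9/16 = 129.375
  red: 230 × 3/16 = 43.125
  white: 230 × 4/16 = 57.5
χ² = Σ (O − E)² / E
  purple: (171 − 129.375)² / 129.375 = 13.3924
  red: (30 − 43.125)² / 43.125 = 3.9946
  white: (29 − 57.5)² / 57.5 = 14.1261
χ² = 13.3924 + 3.9946 + 14.1261 = 31.5131 ≈ 31.513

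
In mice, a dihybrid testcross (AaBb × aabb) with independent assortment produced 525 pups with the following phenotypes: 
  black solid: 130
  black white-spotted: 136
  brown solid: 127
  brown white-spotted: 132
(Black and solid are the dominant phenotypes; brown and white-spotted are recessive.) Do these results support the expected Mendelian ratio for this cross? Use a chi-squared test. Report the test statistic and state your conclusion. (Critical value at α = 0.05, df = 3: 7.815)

0.326; consistent

A dihybrid testcross with independent assortment gives a 1:1:1:1 ratio.
The 1:1:1:1 ratio has 4 parts, so with N = 525 the expected counts are:
  black solid: 525 × 1/4 = 131.25
  black white-spotted: 525 × 1/4 = 131.25
  brown solid: 525 × 1/4 = 131.25
  brown white-spotted: 525 × 1/4 = 131.25
χ² = Σ (O − E)² / E
  black solid: (130 − 131.25)² / 131.25 = 0.0119
  black white-spotted: (136 − 131.25)² / 131.25 = 0.1719
  brown solid: (127 − 131.25)² / 131.25 = 0.1376
  brown white-spotted: (132 − 131.25)² / 131.25 = 0.0043
χ² = 0.0119 + 0.1719 + 0.1376 + 0.0043 = 0.3257 ≈ 0.326
Degrees of freedom = 4 − 1 = 3; critical value at α = 0.05 is 7.815.
Since 0.326 < 7.815, we fail to reject the null hypothesis — the data are consistent with the 1:1:1:1 ratio.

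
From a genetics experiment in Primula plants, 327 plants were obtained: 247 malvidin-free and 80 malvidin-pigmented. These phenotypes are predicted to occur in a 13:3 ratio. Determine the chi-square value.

7.010

The 13:3 ratio has 16 parts, so with N = 327 the expected counts are:
  malvidin-free: 327 × 13/16 = 265.6875
  malvidin-pigmented: 327 × 3/16 = 61.3125
χ² = Σ (O − E)² / E
  malvidin-free: (247 − 265.6875)² / 265.6875 = 1.3144
  malvidin-pigmented: (80 − 61.3125)² / 61.3125 = 5.6958
χ² = 1.3144 + 5.6958 = 7.0102 ≈ 7.010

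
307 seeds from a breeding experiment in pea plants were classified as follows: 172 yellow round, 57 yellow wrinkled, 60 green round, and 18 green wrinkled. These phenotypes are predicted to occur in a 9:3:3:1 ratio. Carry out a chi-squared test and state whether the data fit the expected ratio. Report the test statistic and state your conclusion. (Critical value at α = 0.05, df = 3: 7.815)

The 9:3:3:1 ratio has 16 parts, so with N = 307 the expected counts are:
  yellow round: 307 × 9/16 = 172.6875
  yellow wrinkled: 307 × 3/16 = 57.5625
  green round: 307 × 3/16 = 57.5625
  green wrinkled: 307 × 1/16 = 19.1875
χ² = Σ (O − E)² / E
  yellow round: (172 − 172.6875)² / 172.6875 = 0.0027
  yellow wrinkled: (57 − 57.5625)² / 57.5625 = 0.0055
  green round: (60 − 57.5625)² / 57.5625 = 0.1032
  green wrinkled: (18 − 19.1875)² / 19.1875 = 0.0735
χ² = 0.0027 + 0.0055 + 0.1032 + 0.0735 = 0.1849 ≈ 0.185
Degrees of freedom = 4 − 1 = 3; critical value at α = 0.05 is 7.815.
Since 0.185 < 7.815, we fail to reject the null hypothesis — the data are consistent with the 9:3:3:1 ratio.

0.185; consistent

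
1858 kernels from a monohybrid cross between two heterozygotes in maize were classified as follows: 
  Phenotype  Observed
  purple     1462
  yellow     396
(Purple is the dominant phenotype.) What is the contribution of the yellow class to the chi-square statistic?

For a monohybrid cross between heterozygotes with complete dominance, the expected phenotypic ratio is 3:1.
Expected counts for N = 1858 under a 3:1 ratio (total parts = 4):
  purple: 1858 × 3/4 = 1393.5
  yellow: 1858 × 1/4 = 464.5
Contribution of yellow: (396 − 464.5)² / 464.5 = 10.1017

10.102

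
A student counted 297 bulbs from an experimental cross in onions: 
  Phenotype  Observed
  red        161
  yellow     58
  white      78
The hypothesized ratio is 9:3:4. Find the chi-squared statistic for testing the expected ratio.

0.505

Expected counts for N = 297 under a 9:3:4 ratio (total parts = 16):
  red: 297 × 9/16 = 167.0625
  yellow: 297 × 3/16 = 55.6875
  white: 297 × 4/16 = 74.25
χ² = Σ (O − E)² / E
  red: (161 − 167.0625)² / 167.0625 = 0.2200
  yellow: (58 − 55.6875)² / 55.6875 = 0.0960
  white: (78 − 74.25)² / 74.25 = 0.1894
χ² = 0.2200 + 0.0960 + 0.1894 = 0.5054 ≈ 0.505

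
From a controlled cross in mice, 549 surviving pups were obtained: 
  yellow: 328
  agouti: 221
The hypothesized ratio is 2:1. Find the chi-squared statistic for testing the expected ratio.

Expected counts for N = 549 under a 2:1 ratio (total parts = 3):
  yellow: 549 × 2/3 = 366
  agouti: 549 × 1/3 = 183
χ² = Σ (O − E)² / E
  yellow: (328 − 366)² / 366 = 3.9454
  agouti: (221 − 183)² / 183 = 7.8907
χ² = 3.9454 + 7.8907 = 11.8361 ≈ 11.836

11.836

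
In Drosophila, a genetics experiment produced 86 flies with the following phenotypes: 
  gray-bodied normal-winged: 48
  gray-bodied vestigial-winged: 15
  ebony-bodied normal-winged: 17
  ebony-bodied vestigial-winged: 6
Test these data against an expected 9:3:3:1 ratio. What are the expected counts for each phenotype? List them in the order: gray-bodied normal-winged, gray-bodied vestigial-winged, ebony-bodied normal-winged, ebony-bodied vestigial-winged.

The 9:3:3:1 ratio has 16 parts, so with N = 86 the expected counts are:
  gray-bodied normal-winged: 86 × 9/16 = 48.375
  gray-bodied vestigial-winged: 86 × 3/16 = 16.125
  ebony-bodied normal-winged: 86 × 3/16 = 16.125
  ebony-bodied vestigial-winged: 86 × 1/16 = 5.375

48.375, 16.125, 16.125, 5.375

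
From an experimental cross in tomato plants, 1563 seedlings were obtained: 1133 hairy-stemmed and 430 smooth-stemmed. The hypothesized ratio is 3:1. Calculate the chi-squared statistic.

Expected counts for N = 1563 under a 3:1 ratio (total parts = 4):
  hairy-stemmed: 1563 × 3/4 = 1172.25
  smooth-stemmed: 1563 × 1/4 = 390.75
χ² = Σ (O − E)² / E
  hairy-stemmed: (1133 − 1172.25)² / 1172.25 = 1.3142
  smooth-stemmed: (430 − 390.75)² / 390.75 = 3.9426
χ² = 1.3142 + 3.9426 = 5.2568 ≈ 5.257

5.257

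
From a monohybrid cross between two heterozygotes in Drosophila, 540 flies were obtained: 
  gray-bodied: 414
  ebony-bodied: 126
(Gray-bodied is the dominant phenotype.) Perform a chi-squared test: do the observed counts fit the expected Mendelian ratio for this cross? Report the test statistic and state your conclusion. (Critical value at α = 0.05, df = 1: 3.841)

For a monohybrid cross between heterozygotes with complete dominance, the expected phenotypic ratio is 3:1.
The 3:1 ratio has 4 parts, so with N = 540 the expected counts are:
  gray-bodied: 540 × 3/4 = 405
  ebony-bodied: 540 × 1/4 = 135
χ² = Σ (O − E)² / E
  gray-bodied: (414 − 405)² / 405 = 0.2000
  ebony-bodied: (126 − 135)² / 135 = 0.6000
χ² = 0.2000 + 0.6000 = 0.800
Degrees of freedom = 2 − 1 = 1; critical value at α = 0.05 is 3.841.
Since 0.800 < 3.841, we fail to reject the null hypothesis — the data are consistent with the 3:1 ratio.

0.800; consistent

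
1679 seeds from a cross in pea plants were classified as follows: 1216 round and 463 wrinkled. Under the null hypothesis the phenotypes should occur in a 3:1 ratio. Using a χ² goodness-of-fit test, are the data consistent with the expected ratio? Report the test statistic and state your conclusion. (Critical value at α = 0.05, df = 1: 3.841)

5.942; not consistent

The 3:1 ratio has 4 parts, so with N = 1679 the expected counts are:
  round: 1679 × 3/4 = 1259.25
  wrinkled: 1679 × 1/4 = 419.75
χ² = Σ (O − E)² / E
  round: (1216 − 1259.25)² / 1259.25 = 1.4855
  wrinkled: (463 − 419.75)² / 419.75 = 4.4564
χ² = 1.4855 + 4.4564 = 5.9419 ≈ 5.942
Degrees of freedom = 2 − 1 = 1; critical value at α = 0.05 is 3.841.
Since 5.942 > 3.841, we reject the null hypothesis — the data do not fit the 3:1 ratio.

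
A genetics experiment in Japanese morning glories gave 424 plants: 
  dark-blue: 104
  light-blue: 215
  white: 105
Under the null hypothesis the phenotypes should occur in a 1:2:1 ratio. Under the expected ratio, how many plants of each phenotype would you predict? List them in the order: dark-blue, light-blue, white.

106, 212, 106

Expected counts for N = 424 under a 1:2:1 ratio (total parts = 4):
  dark-blue: 424 × 1/4 = 106
  light-blue: 424 × 2/4 = 212
  white: 424 × 1/4 = 106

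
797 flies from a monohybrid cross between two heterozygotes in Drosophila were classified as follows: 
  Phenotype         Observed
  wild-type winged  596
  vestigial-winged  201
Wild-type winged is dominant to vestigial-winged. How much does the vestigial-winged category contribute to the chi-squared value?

For a monohybrid cross between heterozygotes with complete dominance, the expected phenotypic ratio is 3:1.
The 3:1 ratio has 4 parts, so with N = 797 the expected counts are:
  wild-type winged: 797 × 3/4 = 597.75
  vestigial-winged: 797 × 1/4 = 199.25
Contribution of vestigial-winged: (201 − 199.25)² / 199.25 = 0.0154

0.015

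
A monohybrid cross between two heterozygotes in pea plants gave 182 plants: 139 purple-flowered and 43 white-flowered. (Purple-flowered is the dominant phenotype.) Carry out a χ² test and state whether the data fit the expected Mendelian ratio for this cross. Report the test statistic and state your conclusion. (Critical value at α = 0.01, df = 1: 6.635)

0.183; consistent

For a monohybrid cross between heterozygotes with complete dominance, the expected phenotypic ratio is 3:1.
Under the 3:1 hypothesis (Σ ratio = 4, N = 182):
  purple-flowered: 182 × 3/4 = 136.5
  white-flowered: 182 × 1/4 = 45.5
χ² = Σ (O − E)² / E
  purple-flowered: (139 − 136.5)² / 136.5 = 0.0458
  white-flowered: (43 − 45.5)² / 45.5 = 0.1374
χ² = 0.0458 + 0.1374 = 0.1832 ≈ 0.183
Degrees of freedom = 2 − 1 = 1; critical value at α = 0.01 is 6.635.
Since 0.183 < 6.635, we fail to reject the null hypothesis — the data are consistent with the 3:1 ratio.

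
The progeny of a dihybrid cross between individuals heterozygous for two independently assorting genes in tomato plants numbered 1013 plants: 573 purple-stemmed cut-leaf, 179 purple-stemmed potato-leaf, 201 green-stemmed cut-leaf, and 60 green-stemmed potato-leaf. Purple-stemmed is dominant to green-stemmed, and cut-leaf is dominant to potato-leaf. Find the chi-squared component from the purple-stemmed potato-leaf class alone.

0.630

A dihybrid F₂ with independent assortment and complete dominance at both loci gives a 9:3:3:1 phenotypic ratio.
Under the 9:3:3:1 hypothesis (Σ ratio = 16, N = 1013):
  purple-stemmed cut-leaf: 1013 × 9/16 = 569.8125
  purple-stemmed potato-leaf: 1013 × 3/16 = 189.9375
  green-stemmed cut-leaf: 1013 × 3/16 = 189.9375
  green-stemmed potato-leaf: 1013 × 1/16 = 63.3125
Contribution of purple-stemmed potato-leaf: (179 − 189.9375)² / 189.9375 = 0.6298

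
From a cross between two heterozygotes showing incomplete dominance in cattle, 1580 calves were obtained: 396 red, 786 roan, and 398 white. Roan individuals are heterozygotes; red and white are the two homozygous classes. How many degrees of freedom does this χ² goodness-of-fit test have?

With incomplete dominance, a heterozygote × heterozygote cross gives a 1:2:1 phenotypic ratio.
A goodness-of-fit test with 3 phenotype classes has df = 3 − 1 = 2.

2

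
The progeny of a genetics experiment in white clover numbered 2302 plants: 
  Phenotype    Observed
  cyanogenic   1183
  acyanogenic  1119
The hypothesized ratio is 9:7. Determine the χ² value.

22.093

The 9:7 ratio has 16 parts, so with N = 2302 the expected counts are:
  cyanogenic: 2302 × 9/16 = 1294.875
  acyanogenic: 2302 × 7/16 = 1007.125
χ² = Σ (O − E)² / E
  cyanogenic: (1183 − 1294.875)² / 1294.875 = 9.6658
  acyanogenic: (1119 − 1007.125)² / 1007.125 = 12.4275
χ² = 9.6658 + 12.4275 = 22.0933 ≈ 22.093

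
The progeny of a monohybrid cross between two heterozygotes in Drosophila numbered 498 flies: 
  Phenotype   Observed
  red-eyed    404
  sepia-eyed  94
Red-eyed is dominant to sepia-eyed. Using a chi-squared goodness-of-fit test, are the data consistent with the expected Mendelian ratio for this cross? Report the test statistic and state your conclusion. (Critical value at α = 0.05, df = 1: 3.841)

For a monohybrid cross between heterozygotes with complete dominance, the expected phenotypic ratio is 3:1.
Expected counts for N = 498 under a 3:1 ratio (total parts = 4):
  red-eyed: 498 × 3/4 = 373.5
  sepia-eyed: 498 × 1/4 = 124.5
χ² = Σ (O − E)² / E
  red-eyed: (404 − 373.5)² / 373.5 = 2.4906
  sepia-eyed: (94 − 124.5)² / 124.5 = 7.4719
χ² = 2.4906 + 7.4719 = 9.9625 ≈ 9.963
Degrees of freedom = 2 − 1 = 1; critical value at α = 0.05 is 3.841.
Since 9.963 > 3.841, we reject the null hypothesis — the data do not fit the 3:1 ratio.

9.963; not consistent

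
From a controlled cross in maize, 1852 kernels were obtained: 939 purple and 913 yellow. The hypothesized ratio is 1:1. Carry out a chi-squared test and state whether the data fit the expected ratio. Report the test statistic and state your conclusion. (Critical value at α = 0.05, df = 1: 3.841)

Expected counts for N = 1852 under a 1:1 ratio (total parts = 2):
  purple: 1852 × 1/2 = 926
  yellow: 1852 × 1/2 = 926
χ² = Σ (O − E)² / E
  purple: (939 − 926)² / 926 = 0.1825
  yellow: (913 − 926)² / 926 = 0.1825
χ² = 0.1825 + 0.1825 = 0.365
Degrees of freedom = 2 − 1 = 1; critical value at α = 0.05 is 3.841.
Since 0.365 < 3.841, we fail to reject the null hypothesis — the data are consistent with the 1:1 ratio.

0.365; consistent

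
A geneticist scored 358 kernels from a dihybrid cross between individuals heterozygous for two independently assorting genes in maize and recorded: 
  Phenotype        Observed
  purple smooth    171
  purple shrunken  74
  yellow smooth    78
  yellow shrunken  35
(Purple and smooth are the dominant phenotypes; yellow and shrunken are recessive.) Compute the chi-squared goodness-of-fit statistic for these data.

14.171

A dihybrid F₂ with independent assortment and complete dominance at both loci gives a 9:3:3:1 phenotypic ratio.
Under the 9:3:3:1 hypothesis (Σ ratio = 16, N = 358):
  purple smooth: 358 × 9/16 = 201.375
  purple shrunken: 358 × 3/16 = 67.125
  yellow smooth: 358 × 3/16 = 67.125
  yellow shrunken: 358 × 1/16 = 22.375
χ² = Σ (O − E)² / E
  purple smooth: (171 − 201.375)² / 201.375 = 4.5817
  purple shrunken: (74 − 67.125)² / 67.125 = 0.7041
  yellow smooth: (78 − 67.125)² / 67.125 = 1.7619
  yellow shrunken: (35 − 22.375)² / 22.375 = 7.1236
χ² = 4.5817 + 0.7041 + 1.7619 + 7.1236 = 14.1713 ≈ 14.171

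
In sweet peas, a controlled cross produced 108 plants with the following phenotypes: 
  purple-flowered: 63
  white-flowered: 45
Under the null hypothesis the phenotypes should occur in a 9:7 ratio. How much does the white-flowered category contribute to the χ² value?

0.107

Under the 9:7 hypothesis (Σ ratio = 16, N = 108):
  purple-flowered: 108 × 9/16 = 60.75
  white-flowered: 108 × 7/16 = 47.25
Contribution of white-flowered: (45 − 47.25)² / 47.25 = 0.1071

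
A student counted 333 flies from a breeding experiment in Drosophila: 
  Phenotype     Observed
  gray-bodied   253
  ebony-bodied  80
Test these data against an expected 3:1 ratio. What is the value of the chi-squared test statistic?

Total ratio parts = 4. Expected numbers out of 333:
  gray-bodied: 333 × 3/4 = 249.75
  ebony-bodied: 333 × 1/4 = 83.25
χ² = Σ (O − E)² / E
  gray-bodied: (253 − 249.75)² / 249.75 = 0.0423
  ebony-bodied: (80 − 83.25)² / 83.25 = 0.1269
χ² = 0.0423 + 0.1269 = 0.1692 ≈ 0.169

0.169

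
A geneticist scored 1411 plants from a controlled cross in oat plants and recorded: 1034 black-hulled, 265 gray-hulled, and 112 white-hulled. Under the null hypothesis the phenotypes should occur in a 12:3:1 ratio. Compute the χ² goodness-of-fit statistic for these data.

6.986

Total ratio parts = 16. Expected numbers out of 1411:
  black-hulled: 1411 × 12/16 = 1058.25
  gray-hulled: 1411 × 3/16 = 264.5625
  white-hulled: 1411 × 1/16 = 88.1875
χ² = Σ (O − E)² / E
  black-hulled: (1034 − 1058.25)² / 1058.25 = 0.5557
  gray-hulled: (265 − 264.5625)² / 264.5625 = 0.0007
  white-hulled: (112 − 88.1875)² / 88.1875 = 6.4299
χ² = 0.5557 + 0.0007 + 6.4299 = 6.9863 ≈ 6.986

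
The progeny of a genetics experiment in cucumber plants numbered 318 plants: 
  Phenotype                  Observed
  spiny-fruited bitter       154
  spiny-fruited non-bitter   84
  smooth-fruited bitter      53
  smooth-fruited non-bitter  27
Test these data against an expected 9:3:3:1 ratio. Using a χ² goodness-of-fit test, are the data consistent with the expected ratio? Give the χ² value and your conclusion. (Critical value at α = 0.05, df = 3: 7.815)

16.714; not consistent

Total ratio parts = 16. Expected numbers out of 318:
  spiny-fruited bitter: 318 × 9/16 = 178.875
  spiny-fruited non-bitter: 318 × 3/16 = 59.625
  smooth-fruited bitter: 318 × 3/16 = 59.625
  smooth-fruited non-bitter: 318 × 1/16 = 19.875
χ² = Σ (O − E)² / E
  spiny-fruited bitter: (154 − 178.875)² / 178.875 = 3.4592
  spiny-fruited non-bitter: (84 − 59.625)² / 59.625 = 9.9646
  smooth-fruited bitter: (53 − 59.625)² / 59.625 = 0.7361
  smooth-fruited non-bitter: (27 − 19.875)² / 19.875 = 2.5542
χ² = 3.4592 + 9.9646 + 0.7361 + 2.5542 = 16.7141 ≈ 16.714
Degrees of freedom = 4 − 1 = 3; critical value at α = 0.05 is 7.815.
Since 16.714 > 7.815, we reject the null hypothesis — the data do not fit the 9:3:3:1 ratio.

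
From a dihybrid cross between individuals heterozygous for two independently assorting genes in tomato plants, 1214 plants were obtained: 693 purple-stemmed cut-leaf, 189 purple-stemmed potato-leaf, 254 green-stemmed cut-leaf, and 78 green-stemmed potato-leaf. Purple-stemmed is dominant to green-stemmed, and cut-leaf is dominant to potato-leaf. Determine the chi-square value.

A dihybrid F₂ with independent assortment and complete dominance at both loci gives a 9:3:3:1 phenotypic ratio.
Total ratio parts = 16. Expected numbers out of 1214:
  purple-stemmed cut-leaf: 1214 × 9/16 = 682.875
  purple-stemmed potato-leaf: 1214 × 3/16 = 227.625
  green-stemmed cut-leaf: 1214 × 3/16 = 227.625
  green-stemmed potato-leaf: 1214 × 1/16 = 75.875
χ² = Σ (O − E)² / E
  purple-stemmed cut-leaf: (693 − 682.875)² / 682.875 = 0.1501
  purple-stemmed potato-leaf: (189 − 227.625)² / 227.625 = 6.5542
  green-stemmed cut-leaf: (254 − 227.625)² / 227.625 = 3.0561
  green-stemmed potato-leaf: (78 − 75.875)² / 75.875 = 0.0595
χ² = 0.1501 + 6.5542 + 3.0561 + 0.0595 = 9.8199 ≈ 9.820

9.820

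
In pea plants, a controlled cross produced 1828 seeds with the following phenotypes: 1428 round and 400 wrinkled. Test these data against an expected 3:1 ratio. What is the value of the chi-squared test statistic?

9.479

The 3:1 ratio has 4 parts, so with N = 1828 the expected counts are:
  round: 1828 × 3/4 = 1371
  wrinkled: 1828 × 1/4 = 457
χ² = Σ (O − E)² / E
  round: (1428 − 1371)² / 1371 = 2.3698
  wrinkled: (400 − 457)² / 457 = 7.1094
χ² = 2.3698 + 7.1094 = 9.4792 ≈ 9.479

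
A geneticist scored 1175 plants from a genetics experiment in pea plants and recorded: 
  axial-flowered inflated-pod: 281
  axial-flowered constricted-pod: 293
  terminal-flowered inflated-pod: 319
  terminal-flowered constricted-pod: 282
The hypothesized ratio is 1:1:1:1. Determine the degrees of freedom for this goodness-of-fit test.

A goodness-of-fit test with 4 phenotype classes has df = 4 − 1 = 3.

3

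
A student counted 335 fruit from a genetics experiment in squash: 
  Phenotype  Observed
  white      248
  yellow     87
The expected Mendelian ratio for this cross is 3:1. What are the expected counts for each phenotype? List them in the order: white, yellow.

251.25, 83.75

The 3:1 ratio has 4 parts, so with N = 335 the expected counts are:
  white: 335 × 3/4 = 251.25
  yellow: 335 × 1/4 = 83.75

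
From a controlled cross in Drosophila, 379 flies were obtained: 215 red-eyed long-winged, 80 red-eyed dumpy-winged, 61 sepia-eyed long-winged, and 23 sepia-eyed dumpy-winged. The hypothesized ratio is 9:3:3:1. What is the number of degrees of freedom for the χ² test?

A goodness-of-fit test with 4 phenotype classes has df = 4 − 1 = 3.

3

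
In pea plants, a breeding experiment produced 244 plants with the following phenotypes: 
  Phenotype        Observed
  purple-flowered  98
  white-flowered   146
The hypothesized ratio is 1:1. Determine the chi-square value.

Total ratio parts = 2. Expected numbers out of 244:
  purple-flowered: 244 × 1/2 = 122
  white-flowered: 244 × 1/2 = 122
χ² = Σ (O − E)² / E
  purple-flowered: (98 − 122)² / 122 = 4.7213
  white-flowered: (146 − 122)² / 122 = 4.7213
χ² = 4.7213 + 4.7213 = 9.4426 ≈ 9.443

9.443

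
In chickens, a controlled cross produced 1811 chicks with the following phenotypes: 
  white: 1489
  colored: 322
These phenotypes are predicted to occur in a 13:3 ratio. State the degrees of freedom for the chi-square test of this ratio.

1

A goodness-of-fit test with 2 phenotype classes has df = 2 − 1 = 1.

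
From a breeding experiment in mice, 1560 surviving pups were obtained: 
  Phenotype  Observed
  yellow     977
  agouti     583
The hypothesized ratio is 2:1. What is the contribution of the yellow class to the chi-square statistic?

Expected counts for N = 1560 under a 2:1 ratio (total parts = 3):
  yellow: 1560 × 2/3 = 1040
  agouti: 1560 × 1/3 = 520
Contribution of yellow: (977 − 1040)² / 1040 = 3.8163

3.816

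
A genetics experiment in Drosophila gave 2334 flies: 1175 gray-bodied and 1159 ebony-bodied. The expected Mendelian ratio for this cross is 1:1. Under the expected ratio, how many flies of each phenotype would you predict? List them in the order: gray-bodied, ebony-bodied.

1167, 1167

Total ratio parts = 2. Expected numbers out of 2334:
  gray-bodied: 2334 × 1/2 = 1167
  ebony-bodied: 2334 × 1/2 = 1167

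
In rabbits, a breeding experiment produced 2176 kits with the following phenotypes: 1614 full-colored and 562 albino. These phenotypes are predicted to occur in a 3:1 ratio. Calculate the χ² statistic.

Expected counts for N = 2176 under a 3:1 ratio (total parts = 4):
  full-colored: 2176 × 3/4 = 1632
  albino: 2176 × 1/4 = 544
χ² = Σ (O − E)² / E
  full-colored: (1614 − 1632)² / 1632 = 0.1985
  albino: (562 − 544)² / 544 = 0.5956
χ² = 0.1985 + 0.5956 = 0.7941 ≈ 0.794

0.794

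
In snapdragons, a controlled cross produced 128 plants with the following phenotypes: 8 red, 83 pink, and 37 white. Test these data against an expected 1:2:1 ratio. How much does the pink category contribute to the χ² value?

5.641

Expected counts for N = 128 under a 1:2:1 ratio (total parts = 4):
  red: 128 × 1/4 = 32
  pink: 128 × 2/4 = 64
  white: 128 × 1/4 = 32
Contribution of pink: (83 − 64)² / 64 = 5.6406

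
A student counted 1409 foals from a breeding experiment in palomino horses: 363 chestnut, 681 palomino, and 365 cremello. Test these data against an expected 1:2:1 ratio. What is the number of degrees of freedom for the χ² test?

A goodness-of-fit test with 3 phenotype classes has df = 3 − 1 = 2.

2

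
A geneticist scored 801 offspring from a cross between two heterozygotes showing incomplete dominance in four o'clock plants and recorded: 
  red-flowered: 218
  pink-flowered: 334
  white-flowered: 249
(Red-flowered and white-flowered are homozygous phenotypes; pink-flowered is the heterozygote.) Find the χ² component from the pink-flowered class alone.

With incomplete dominance, a heterozygote × heterozygote cross gives a 1:2:1 phenotypic ratio.
Expected counts for N = 801 under a 1:2:1 ratio (total parts = 4):
  red-flowered: 801 × 1/4 = 200.25
  pink-flowered: 801 × 2/4 = 400.5
  white-flowered: 801 × 1/4 = 200.25
Contribution of pink-flowered: (334 − 400.5)² / 400.5 = 11.0418

11.042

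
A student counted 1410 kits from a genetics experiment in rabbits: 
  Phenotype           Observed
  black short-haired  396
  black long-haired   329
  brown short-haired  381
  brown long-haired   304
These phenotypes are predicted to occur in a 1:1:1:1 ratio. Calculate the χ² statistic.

Total ratio parts = 4. Expected numbers out of 1410:
  black short-haired: 1410 × 1/4 = 352.5
  black long-haired: 1410 × 1/4 = 352.5
  brown short-haired: 1410 × 1/4 = 352.5
  brown long-haired: 1410 × 1/4 = 352.5
χ² = Σ (O − E)² / E
  black short-haired: (396 − 352.5)² / 352.5 = 5.3681
  black long-haired: (329 − 352.5)² / 352.5 = 1.5667
  brown short-haired: (381 − 352.5)² / 352.5 = 2.3043
  brown long-haired: (304 − 352.5)² / 352.5 = 6.6730
χ² = 5.3681 + 1.5667 + 2.3043 + 6.6730 = 15.9121 ≈ 15.912

15.912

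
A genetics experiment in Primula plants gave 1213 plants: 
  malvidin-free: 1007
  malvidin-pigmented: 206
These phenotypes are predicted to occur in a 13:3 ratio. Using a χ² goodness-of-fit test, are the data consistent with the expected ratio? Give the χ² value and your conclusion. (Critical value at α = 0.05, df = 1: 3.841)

2.487; consistent

Under the 13:3 hypothesis (Σ ratio = 16, N = 1213):
  malvidin-free: 1213 × 13/16 = 985.5625
  malvidin-pigmented: 1213 × 3/16 = 227.4375
χ² = Σ (O − E)² / E
  malvidin-free: (1007 − 985.5625)² / 985.5625 = 0.4663
  malvidin-pigmented: (206 − 227.4375)² / 227.4375 = 2.0206
χ² = 0.4663 + 2.0206 = 2.4869 ≈ 2.487
Degrees of freedom = 2 − 1 = 1; critical value at α = 0.05 is 3.841.
Since 2.487 < 3.841, we fail to reject the null hypothesis — the data are consistent with the 13:3 ratio.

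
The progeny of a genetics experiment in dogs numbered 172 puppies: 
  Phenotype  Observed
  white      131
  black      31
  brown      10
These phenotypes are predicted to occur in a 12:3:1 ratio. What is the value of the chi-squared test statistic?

0.132

Total ratio parts = 16. Expected numbers out of 172:
  white: 172 × 12/16 = 129
  black: 172 × 3/16 = 32.25
  brown: 172 × 1/16 = 10.75
χ² = Σ (O − E)² / E
  white: (131 − 129)² / 129 = 0.0310
  black: (31 − 32.25)² / 32.25 = 0.0484
  brown: (10 − 10.75)² / 10.75 = 0.0523
χ² = 0.0310 + 0.0484 + 0.0523 = 0.1317 ≈ 0.132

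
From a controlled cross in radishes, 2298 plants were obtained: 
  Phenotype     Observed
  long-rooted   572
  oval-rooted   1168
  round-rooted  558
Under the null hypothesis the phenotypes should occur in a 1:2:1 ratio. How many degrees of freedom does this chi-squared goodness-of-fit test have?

2

A goodness-of-fit test with 3 phenotype classes has df = 3 − 1 = 2.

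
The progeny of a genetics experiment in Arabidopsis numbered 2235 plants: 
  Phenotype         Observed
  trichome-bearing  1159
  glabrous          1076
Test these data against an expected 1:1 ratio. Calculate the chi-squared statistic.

Expected counts for N = 2235 under a 1:1 ratio (total parts = 2):
  trichome-bearing: 2235 × 1/2 = 1117.5
  glabrous: 2235 × 1/2 = 1117.5
χ² = Σ (O − E)² / E
  trichome-bearing: (1159 − 1117.5)² / 1117.5 = 1.5412
  glabrous: (1076 − 1117.5)² / 1117.5 = 1.5412
χ² = 1.5412 + 1.5412 = 3.0824 ≈ 3.082

3.082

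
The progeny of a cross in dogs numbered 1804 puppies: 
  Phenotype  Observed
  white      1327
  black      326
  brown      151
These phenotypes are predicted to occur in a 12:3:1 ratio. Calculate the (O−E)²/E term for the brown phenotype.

Under the 12:3:1 hypothesis (Σ ratio = 16, N = 1804):
  white: 1804 × 12/16 = 1353
  black: 1804 × 3/16 = 338.25
  brown: 1804 × 1/16 = 112.75
Contribution of brown: (151 − 112.75)² / 112.75 = 12.9762

12.976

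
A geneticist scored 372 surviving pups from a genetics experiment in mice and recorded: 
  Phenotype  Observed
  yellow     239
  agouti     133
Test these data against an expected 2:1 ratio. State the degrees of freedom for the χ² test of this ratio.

1

A goodness-of-fit test with 2 phenotype classes has df = 2 − 1 = 1.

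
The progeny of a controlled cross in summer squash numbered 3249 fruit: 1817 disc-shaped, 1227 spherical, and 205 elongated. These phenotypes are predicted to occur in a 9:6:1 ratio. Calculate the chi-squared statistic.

Under the 9:6:1 hypothesis (Σ ratio = 16, N = 3249):
  disc-shaped: 3249 × 9/16 = 1827.5625
  spherical: 3249 × 6/16 = 1218.375
  elongated: 3249 × 1/16 = 203.0625
χ² = Σ (O − E)² / E
  disc-shaped: (1817 − 1827.5625)² / 1827.5625 = 0.0610
  spherical: (1227 − 1218.375)² / 1218.375 = 0.0611
  elongated: (205 − 203.0625)² / 203.0625 = 0.0185
χ² = 0.0610 + 0.0611 + 0.0185 = 0.1406 ≈ 0.141

0.141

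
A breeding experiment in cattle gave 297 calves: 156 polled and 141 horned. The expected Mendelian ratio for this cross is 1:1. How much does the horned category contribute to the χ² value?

0.379

The 1:1 ratio has 2 parts, so with N = 297 the expected counts are:
  polled: 297 × 1/2 = 148.5
  horned: 297 × 1/2 = 148.5
Contribution of horned: (141 − 148.5)² / 148.5 = 0.3788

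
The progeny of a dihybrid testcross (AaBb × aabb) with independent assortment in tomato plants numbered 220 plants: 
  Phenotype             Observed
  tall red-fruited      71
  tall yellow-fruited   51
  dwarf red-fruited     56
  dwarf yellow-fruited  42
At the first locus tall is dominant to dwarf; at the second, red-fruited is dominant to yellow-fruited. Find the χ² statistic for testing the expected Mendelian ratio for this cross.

8.036

A dihybrid testcross with independent assortment gives a 1:1:1:1 ratio.
Total ratio parts = 4. Expected numbers out of 220:
  tall red-fruited: 220 × 1/4 = 55
  tall yellow-fruited: 220 × 1/4 = 55
  dwarf red-fruited: 220 × 1/4 = 55
  dwarf yellow-fruited: 220 × 1/4 = 55
χ² = Σ (O − E)² / E
  tall red-fruited: (71 − 55)² / 55 = 4.6545
  tall yellow-fruited: (51 − 55)² / 55 = 0.2909
  dwarf red-fruited: (56 − 55)² / 55 = 0.0182
  dwarf yellow-fruited: (42 − 55)² / 55 = 3.0727
χ² = 4.6545 + 0.2909 + 0.0182 + 3.0727 = 8.0363 ≈ 8.036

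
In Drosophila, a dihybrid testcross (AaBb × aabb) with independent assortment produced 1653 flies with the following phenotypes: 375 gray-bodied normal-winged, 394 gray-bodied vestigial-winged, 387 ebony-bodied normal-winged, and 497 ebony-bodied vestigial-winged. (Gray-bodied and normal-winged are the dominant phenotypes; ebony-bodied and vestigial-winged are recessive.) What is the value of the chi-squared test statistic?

23.077

A dihybrid testcross with independent assortment gives a 1:1:1:1 ratio.
The 1:1:1:1 ratio has 4 parts, so with N = 1653 the expected counts are:
  gray-bodied normal-winged: 1653 × 1/4 = 413.25
  gray-bodied vestigial-winged: 1653 × 1/4 = 413.25
  ebony-bodied normal-winged: 1653 × 1/4 = 413.25
  ebony-bodied vestigial-winged: 1653 × 1/4 = 413.25
χ² = Σ (O − E)² / E
  gray-bodied normal-winged: (375 − 413.25)² / 413.25 = 3.5404
  gray-bodied vestigial-winged: (394 − 413.25)² / 413.25 = 0.8967
  ebony-bodied normal-winged: (387 − 413.25)² / 413.25 = 1.6674
  ebony-bodied vestigial-winged: (497 − 413.25)² / 413.25 = 16.9729
χ² = 3.5404 + 0.8967 + 1.6674 + 16.9729 = 23.0774 ≈ 23.077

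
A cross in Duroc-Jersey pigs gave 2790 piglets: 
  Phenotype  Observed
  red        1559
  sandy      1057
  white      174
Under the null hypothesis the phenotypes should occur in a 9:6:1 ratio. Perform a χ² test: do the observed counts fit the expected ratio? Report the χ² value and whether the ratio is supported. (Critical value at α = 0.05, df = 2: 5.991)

0.180; consistent

The 9:6:1 ratio has 16 parts, so with N = 2790 the expected counts are:
  red: 2790 × 9/16 = 1569.375
  sandy: 2790 × 6/16 = 1046.25
  white: 2790 × 1/16 = 174.375
χ² = Σ (O − E)² / E
  red: (1559 − 1569.375)² / 1569.375 = 0.0686
  sandy: (1057 − 1046.25)² / 1046.25 = 0.1105
  white: (174 − 174.375)² / 174.375 = 0.0008
χ² = 0.0686 + 0.1105 + 0.0008 = 0.1799 ≈ 0.180
Degrees of freedom = 3 − 1 = 2; critical value at α = 0.05 is 5.991.
Since 0.180 < 5.991, we fail to reject the null hypothesis — the data are consistent with the 9:6:1 ratio.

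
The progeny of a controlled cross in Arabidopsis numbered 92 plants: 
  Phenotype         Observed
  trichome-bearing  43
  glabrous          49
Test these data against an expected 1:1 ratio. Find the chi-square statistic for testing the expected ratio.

0.391

The 1:1 ratio has 2 parts, so with N = 92 the expected counts are:
  trichome-bearing: 92 × 1/2 = 46
  glabrous: 92 × 1/2 = 46
χ² = Σ (O − E)² / E
  trichome-bearing: (43 − 46)² / 46 = 0.1957
  glabrous: (49 − 46)² / 46 = 0.1957
χ² = 0.1957 + 0.1957 = 0.3914 ≈ 0.391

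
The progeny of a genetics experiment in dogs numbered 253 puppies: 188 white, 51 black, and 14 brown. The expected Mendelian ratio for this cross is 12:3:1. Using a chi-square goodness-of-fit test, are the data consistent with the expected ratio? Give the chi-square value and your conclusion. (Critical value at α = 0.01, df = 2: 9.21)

0.491; consistent

Expected counts for N = 253 under a 12:3:1 ratio (total parts = 16):
  white: 253 × 12/16 = 189.75
  black: 253 × 3/16 = 47.4375
  brown: 253 × 1/16 = 15.8125
χ² = Σ (O − E)² / E
  white: (188 − 189.75)² / 189.75 = 0.0161
  black: (51 − 47.4375)² / 47.4375 = 0.2675
  brown: (14 − 15.8125)² / 15.8125 = 0.2078
χ² = 0.0161 + 0.2675 + 0.2078 = 0.4914 ≈ 0.491
Degrees of freedom = 3 − 1 = 2; critical value at α = 0.01 is 9.21.
Since 0.491 < 9.21, we fail to reject the null hypothesis — the data are consistent with the 12:3:1 ratio.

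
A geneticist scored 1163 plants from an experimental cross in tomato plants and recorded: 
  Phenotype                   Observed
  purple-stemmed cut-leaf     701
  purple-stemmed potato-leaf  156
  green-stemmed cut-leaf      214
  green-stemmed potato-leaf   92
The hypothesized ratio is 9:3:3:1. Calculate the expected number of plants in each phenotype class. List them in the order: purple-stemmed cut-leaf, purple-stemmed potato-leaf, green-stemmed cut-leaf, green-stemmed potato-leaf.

654.1875, 218.0625, 218.0625, 72.6875

Total ratio parts = 16. Expected numbers out of 1163:
  purple-stemmed cut-leaf: 1163 × 9/16 = 654.1875
  purple-stemmed potato-leaf: 1163 × 3/16 = 218.0625
  green-stemmed cut-leaf: 1163 × 3/16 = 218.0625
  green-stemmed potato-leaf: 1163 × 1/16 = 72.6875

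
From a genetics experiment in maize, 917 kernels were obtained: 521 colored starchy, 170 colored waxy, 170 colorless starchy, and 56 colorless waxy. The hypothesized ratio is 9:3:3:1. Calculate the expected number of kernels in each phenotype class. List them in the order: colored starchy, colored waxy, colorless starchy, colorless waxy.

Expected counts for N = 917 under a 9:3:3:1 ratio (total parts = 16):
  colored starchy: 917 × 9/16 = 515.8125
  colored waxy: 917 × 3/16 = 171.9375
  colorless starchy: 917 × 3/16 = 171.9375
  colorless waxy: 917 × 1/16 = 57.3125

515.8125, 171.9375, 171.9375, 57.3125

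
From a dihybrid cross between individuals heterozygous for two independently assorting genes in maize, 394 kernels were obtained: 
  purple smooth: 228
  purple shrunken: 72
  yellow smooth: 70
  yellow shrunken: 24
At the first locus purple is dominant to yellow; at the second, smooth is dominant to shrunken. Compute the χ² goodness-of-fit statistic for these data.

A dihybrid F₂ with independent assortment and complete dominance at both loci gives a 9:3:3:1 phenotypic ratio.
Under the 9:3:3:1 hypothesis (Σ ratio = 16, N = 394):
  purple smooth: 394 × 9/16 = 221.625
  purple shrunken: 394 × 3/16 = 73.875
  yellow smooth: 394 × 3/16 = 73.875
  yellow shrunken: 394 × 1/16 = 24.625
χ² = Σ (O − E)² / E
  purple smooth: (228 − 221.625)² / 221.625 = 0.1834
  purple shrunken: (72 − 73.875)² / 73.875 = 0.0476
  yellow smooth: (70 − 73.875)² / 73.875 = 0.2033
  yellow shrunken: (24 − 24.625)² / 24.625 = 0.0159
χ² = 0.1834 + 0.0476 + 0.2033 + 0.0159 = 0.4502 ≈ 0.450

0.450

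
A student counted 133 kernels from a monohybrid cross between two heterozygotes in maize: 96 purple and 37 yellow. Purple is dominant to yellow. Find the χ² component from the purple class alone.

0.141

For a monohybrid cross between heterozygotes with complete dominance, the expected phenotypic ratio is 3:1.
The 3:1 ratio has 4 parts, so with N = 133 the expected counts are:
  purple: 133 × 3/4 = 99.75
  yellow: 133 × 1/4 = 33.25
Contribution of purple: (96 − 99.75)² / 99.75 = 0.1410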